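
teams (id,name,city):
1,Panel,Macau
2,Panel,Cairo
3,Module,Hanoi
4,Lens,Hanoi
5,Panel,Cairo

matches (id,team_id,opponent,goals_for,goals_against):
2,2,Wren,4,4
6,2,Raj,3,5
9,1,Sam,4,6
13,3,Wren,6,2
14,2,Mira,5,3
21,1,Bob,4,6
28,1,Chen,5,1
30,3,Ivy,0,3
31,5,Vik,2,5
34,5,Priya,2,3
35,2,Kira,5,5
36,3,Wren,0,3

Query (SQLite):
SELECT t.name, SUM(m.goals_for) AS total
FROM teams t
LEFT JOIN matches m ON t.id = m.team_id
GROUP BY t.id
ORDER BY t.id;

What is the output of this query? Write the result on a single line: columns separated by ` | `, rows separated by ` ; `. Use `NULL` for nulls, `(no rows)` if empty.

LEFT JOIN keeps every teams row; unmatched ones get NULL for matches columns.
Group by teams.id and compute SUM(m.goals_for). SUM over an all-NULL group is NULL.
  1: ids {9, 21, 28} → SUM(m.goals_for)=13
  2: ids {2, 6, 14, 35} → SUM(m.goals_for)=17
  3: ids {13, 30, 36} → SUM(m.goals_for)=6
  4: ids {—} → SUM(m.goals_for)=NULL
  5: ids {31, 34} → SUM(m.goals_for)=4

Panel | 13 ; Panel | 17 ; Module | 6 ; Lens | NULL ; Panel | 4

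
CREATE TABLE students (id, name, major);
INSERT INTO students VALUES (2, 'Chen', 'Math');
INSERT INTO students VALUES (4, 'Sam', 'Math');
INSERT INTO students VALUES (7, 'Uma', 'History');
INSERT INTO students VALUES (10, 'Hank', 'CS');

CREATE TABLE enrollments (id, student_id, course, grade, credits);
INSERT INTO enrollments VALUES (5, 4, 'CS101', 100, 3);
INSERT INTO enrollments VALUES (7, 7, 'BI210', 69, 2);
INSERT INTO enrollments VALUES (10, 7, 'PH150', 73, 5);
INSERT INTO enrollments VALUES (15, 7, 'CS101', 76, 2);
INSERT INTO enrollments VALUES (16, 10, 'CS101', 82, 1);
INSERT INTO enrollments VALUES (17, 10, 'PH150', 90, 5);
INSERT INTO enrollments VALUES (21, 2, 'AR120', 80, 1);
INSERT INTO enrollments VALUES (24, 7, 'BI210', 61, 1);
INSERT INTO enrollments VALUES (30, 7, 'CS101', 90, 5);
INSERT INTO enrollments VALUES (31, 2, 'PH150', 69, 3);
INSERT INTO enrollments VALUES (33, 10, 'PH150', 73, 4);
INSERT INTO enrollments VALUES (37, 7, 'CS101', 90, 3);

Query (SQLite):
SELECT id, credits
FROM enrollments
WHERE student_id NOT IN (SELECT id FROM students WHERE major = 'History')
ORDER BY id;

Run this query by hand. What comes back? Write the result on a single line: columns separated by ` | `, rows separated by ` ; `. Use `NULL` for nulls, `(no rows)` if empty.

5 | 3 ; 16 | 1 ; 17 | 5 ; 21 | 1 ; 31 | 3 ; 33 | 4

Inner query: students.id where major = 'History'.
Outer: keep enrollments rows whose student_id is not in that set.
Inner query → {7}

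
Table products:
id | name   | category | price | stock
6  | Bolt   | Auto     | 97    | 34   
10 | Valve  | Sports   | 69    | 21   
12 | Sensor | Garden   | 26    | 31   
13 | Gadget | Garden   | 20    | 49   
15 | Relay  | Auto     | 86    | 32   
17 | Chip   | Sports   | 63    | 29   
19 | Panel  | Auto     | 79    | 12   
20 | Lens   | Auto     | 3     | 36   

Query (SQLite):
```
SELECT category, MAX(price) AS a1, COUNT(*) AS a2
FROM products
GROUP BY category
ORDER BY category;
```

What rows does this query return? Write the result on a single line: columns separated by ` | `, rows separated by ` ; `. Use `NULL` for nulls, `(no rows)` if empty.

Group products by category.
Per group compute: MAX(price), COUNT(*).
  Auto: ids {6, 15, 19, 20} → MAX(price)=97, COUNT(*)=4
  Garden: ids {12, 13} → MAX(price)=26, COUNT(*)=2
  Sports: ids {10, 17} → MAX(price)=69, COUNT(*)=2

Auto | 97 | 4 ; Garden | 26 | 2 ; Sports | 69 | 2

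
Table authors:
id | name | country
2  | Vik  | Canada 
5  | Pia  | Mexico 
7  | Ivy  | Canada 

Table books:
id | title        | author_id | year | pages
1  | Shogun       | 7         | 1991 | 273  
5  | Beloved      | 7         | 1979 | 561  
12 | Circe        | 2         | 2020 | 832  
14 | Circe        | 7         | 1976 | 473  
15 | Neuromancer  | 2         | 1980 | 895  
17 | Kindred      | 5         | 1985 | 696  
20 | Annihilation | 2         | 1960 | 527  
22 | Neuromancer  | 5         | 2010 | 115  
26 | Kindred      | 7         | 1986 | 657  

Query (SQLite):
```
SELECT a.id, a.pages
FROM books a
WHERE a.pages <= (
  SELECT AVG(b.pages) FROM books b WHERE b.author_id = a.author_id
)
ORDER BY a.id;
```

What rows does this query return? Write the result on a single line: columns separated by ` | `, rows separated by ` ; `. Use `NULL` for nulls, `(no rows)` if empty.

1 | 273 ; 14 | 473 ; 20 | 527 ; 22 | 115

For each books row a, compute AVG(pages) over rows sharing a.author_id.
Keep row a if a.pages <= that per-group AVG.
  author_id=2: AVG(pages) = 751.333333
  author_id=5: AVG(pages) = 405.5
  author_id=7: AVG(pages) = 491.0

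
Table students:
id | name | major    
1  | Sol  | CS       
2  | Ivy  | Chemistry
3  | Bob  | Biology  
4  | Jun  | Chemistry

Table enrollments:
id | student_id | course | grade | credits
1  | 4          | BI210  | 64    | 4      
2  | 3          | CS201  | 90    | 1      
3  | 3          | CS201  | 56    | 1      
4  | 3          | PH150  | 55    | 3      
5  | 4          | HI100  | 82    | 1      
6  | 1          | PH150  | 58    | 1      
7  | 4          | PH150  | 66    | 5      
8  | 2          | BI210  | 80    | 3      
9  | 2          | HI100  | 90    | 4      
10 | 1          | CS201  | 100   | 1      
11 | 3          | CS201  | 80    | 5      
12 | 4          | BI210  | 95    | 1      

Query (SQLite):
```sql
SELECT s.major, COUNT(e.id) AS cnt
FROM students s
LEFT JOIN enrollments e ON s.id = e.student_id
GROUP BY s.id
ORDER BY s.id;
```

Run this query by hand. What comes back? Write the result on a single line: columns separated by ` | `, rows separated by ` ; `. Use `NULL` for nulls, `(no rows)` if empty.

LEFT JOIN keeps every students row; unmatched ones get NULL for enrollments columns.
Group by students.id and compute COUNT(e.id). COUNT(col) of an all-NULL group is 0.
  1: ids {6, 10} → COUNT(e.id)=2
  2: ids {8, 9} → COUNT(e.id)=2
  3: ids {2, 3, 4, 11} → COUNT(e.id)=4
  4: ids {1, 5, 7, 12} → COUNT(e.id)=4

CS | 2 ; Chemistry | 2 ; Biology | 4 ; Chemistry | 4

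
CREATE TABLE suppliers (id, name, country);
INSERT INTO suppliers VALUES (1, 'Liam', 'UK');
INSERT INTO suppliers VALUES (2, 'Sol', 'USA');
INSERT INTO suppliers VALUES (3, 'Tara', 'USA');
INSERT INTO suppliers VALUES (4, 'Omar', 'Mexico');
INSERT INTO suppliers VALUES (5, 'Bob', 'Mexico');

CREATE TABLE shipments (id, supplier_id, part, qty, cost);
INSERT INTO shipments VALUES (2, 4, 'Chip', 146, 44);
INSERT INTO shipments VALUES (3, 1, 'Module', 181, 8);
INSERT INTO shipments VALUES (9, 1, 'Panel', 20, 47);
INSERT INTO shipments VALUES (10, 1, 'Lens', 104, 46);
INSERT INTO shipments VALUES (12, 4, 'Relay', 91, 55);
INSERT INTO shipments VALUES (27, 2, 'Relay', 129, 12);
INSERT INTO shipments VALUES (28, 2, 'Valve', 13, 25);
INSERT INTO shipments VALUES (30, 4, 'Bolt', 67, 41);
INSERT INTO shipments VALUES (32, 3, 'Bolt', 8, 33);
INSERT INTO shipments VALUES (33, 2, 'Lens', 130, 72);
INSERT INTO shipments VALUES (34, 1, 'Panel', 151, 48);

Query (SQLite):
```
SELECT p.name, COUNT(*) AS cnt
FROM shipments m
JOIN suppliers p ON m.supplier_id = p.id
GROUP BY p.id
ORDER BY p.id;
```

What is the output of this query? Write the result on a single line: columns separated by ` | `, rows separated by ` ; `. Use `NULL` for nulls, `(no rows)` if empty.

Join each shipments row to its suppliers via supplier_id.
Group joined rows by suppliers.id; compute COUNT(*) per group.
  1: ids {3, 9, 10, 34} → COUNT(*)=4
  2: ids {27, 28, 33} → COUNT(*)=3
  3: ids {32} → COUNT(*)=1
  4: ids {2, 12, 30} → COUNT(*)=3

Liam | 4 ; Sol | 3 ; Tara | 1 ; Omar | 3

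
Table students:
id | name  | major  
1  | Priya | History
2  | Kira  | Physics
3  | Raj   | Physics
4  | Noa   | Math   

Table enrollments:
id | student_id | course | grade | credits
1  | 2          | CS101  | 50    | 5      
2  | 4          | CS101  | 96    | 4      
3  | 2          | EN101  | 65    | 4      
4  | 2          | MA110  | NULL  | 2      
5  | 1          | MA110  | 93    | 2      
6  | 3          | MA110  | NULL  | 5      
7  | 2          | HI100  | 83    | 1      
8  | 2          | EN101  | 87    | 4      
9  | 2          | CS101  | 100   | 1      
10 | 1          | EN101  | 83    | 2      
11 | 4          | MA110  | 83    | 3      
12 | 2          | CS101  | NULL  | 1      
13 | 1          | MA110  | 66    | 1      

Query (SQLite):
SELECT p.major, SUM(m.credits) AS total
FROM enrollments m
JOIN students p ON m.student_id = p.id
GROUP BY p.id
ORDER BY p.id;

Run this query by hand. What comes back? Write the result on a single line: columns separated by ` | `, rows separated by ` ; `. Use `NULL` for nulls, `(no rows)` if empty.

Join each enrollments row to its students via student_id.
Group joined rows by students.id; compute SUM(m.credits) per group.
  1: ids {5, 10, 13} → SUM(m.credits)=5
  2: ids {1, 3, 4, 7, 8, 9, 12} → SUM(m.credits)=18
  3: ids {6} → SUM(m.credits)=5
  4: ids {2, 11} → SUM(m.credits)=7

History | 5 ; Physics | 18 ; Physics | 5 ; Math | 7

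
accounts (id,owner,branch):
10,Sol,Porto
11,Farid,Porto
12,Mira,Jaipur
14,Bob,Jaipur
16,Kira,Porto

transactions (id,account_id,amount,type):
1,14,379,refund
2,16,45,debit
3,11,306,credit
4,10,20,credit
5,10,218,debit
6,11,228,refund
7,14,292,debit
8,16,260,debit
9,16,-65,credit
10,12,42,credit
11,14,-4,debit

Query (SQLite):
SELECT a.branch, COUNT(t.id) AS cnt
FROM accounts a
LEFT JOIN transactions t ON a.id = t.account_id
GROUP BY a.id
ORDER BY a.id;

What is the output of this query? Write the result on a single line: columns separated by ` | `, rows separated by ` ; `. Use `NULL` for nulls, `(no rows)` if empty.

LEFT JOIN keeps every accounts row; unmatched ones get NULL for transactions columns.
Group by accounts.id and compute COUNT(t.id). COUNT(col) of an all-NULL group is 0.
  10: ids {4, 5} → COUNT(t.id)=2
  11: ids {3, 6} → COUNT(t.id)=2
  12: ids {10} → COUNT(t.id)=1
  14: ids {1, 7, 11} → COUNT(t.id)=3
  16: ids {2, 8, 9} → COUNT(t.id)=3

Porto | 2 ; Porto | 2 ; Jaipur | 1 ; Jaipur | 3 ; Porto | 3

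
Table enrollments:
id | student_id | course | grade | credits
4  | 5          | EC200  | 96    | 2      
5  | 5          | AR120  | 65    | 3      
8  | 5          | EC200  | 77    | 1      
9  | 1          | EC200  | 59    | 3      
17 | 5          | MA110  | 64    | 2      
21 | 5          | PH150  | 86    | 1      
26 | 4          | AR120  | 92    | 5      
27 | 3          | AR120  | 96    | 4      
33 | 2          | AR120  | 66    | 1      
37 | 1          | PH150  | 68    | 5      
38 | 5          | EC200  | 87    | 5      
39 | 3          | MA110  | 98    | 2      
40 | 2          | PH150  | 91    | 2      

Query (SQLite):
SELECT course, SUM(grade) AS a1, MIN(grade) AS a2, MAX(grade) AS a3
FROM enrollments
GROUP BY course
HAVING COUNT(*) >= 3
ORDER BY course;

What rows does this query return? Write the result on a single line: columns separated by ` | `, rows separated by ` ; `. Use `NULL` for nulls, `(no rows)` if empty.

Group enrollments by course.
Per group compute: SUM(grade), MIN(grade), MAX(grade).
HAVING: drop groups with fewer than 3 rows.
  AR120: ids {5, 26, 27, 33} → SUM(grade)=319, MIN(grade)=65, MAX(grade)=96
  EC200: ids {4, 8, 9, 38} → SUM(grade)=319, MIN(grade)=59, MAX(grade)=96
  MA110: ids {17, 39} → SUM(grade)=162, MIN(grade)=64, MAX(grade)=98
  PH150: ids {21, 37, 40} → SUM(grade)=245, MIN(grade)=68, MAX(grade)=91

AR120 | 319 | 65 | 96 ; EC200 | 319 | 59 | 96 ; PH150 | 245 | 68 | 91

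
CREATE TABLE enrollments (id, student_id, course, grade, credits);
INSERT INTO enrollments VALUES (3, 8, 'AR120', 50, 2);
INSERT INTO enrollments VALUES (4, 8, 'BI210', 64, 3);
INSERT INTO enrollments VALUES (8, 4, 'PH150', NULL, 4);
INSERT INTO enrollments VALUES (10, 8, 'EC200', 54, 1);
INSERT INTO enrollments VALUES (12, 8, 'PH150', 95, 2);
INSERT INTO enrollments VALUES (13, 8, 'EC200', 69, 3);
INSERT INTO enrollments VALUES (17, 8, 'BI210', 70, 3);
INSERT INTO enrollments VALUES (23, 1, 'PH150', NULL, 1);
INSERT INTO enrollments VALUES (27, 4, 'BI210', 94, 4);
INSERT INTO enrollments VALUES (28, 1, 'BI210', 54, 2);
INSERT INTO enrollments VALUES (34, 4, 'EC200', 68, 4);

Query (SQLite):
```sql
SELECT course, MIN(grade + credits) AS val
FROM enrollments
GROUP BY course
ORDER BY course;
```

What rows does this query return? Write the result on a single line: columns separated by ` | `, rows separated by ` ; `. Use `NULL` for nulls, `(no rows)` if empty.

AR120 | 52 ; BI210 | 56 ; EC200 | 55 ; PH150 | 97

For each row compute grade + credits.
Group by course; take MIN of the expression per group.
  AR120: ids {3} → MIN(grade + credits)=52
  BI210: ids {4, 17, 27, 28} → MIN(grade + credits)=56
  EC200: ids {10, 13, 34} → MIN(grade + credits)=55
  PH150: ids {8, 12, 23} → MIN(grade + credits)=97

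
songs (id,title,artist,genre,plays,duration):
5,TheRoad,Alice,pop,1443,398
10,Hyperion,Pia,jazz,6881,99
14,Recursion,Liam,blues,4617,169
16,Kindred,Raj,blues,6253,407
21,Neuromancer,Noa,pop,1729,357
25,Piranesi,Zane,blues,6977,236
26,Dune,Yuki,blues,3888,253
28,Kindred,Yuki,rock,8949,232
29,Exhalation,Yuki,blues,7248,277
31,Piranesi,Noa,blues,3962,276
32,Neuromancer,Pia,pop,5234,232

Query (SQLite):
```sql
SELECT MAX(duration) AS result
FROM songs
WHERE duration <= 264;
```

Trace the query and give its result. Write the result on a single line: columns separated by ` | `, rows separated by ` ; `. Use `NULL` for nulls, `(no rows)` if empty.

Rows where duration <= 264 → duration values: [99, 169, 236, 253, 232, 232].
MAX of non-NULL values = 253.

253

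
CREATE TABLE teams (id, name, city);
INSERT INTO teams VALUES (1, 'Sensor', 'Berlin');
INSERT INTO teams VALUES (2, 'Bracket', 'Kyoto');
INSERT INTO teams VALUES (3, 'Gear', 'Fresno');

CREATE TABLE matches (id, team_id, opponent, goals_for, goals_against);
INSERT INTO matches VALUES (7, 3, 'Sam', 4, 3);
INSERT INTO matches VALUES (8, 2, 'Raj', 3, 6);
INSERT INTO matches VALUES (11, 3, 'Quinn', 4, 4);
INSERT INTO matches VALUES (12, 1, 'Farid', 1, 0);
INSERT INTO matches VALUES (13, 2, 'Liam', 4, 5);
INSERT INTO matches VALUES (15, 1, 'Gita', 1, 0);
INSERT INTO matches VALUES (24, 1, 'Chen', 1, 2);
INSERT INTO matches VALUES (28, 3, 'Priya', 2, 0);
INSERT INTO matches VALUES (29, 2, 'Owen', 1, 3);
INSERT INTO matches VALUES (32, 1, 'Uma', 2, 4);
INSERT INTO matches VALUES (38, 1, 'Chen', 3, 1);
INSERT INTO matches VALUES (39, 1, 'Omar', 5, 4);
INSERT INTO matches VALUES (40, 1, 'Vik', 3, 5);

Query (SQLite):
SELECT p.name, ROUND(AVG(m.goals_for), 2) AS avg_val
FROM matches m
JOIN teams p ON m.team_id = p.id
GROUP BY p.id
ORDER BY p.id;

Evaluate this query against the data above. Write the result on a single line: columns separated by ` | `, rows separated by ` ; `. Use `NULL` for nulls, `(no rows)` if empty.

Join each matches row to its teams via team_id.
Group joined rows by teams.id; compute ROUND(AVG(m.goals_for), 2) per group.
  1: ids {12, 15, 24, 32, 38, 39, 40} → ROUND(AVG(m.goals_for), 2)=2.29
  2: ids {8, 13, 29} → ROUND(AVG(m.goals_for), 2)=2.67
  3: ids {7, 11, 28} → ROUND(AVG(m.goals_for), 2)=3.33

Sensor | 2.29 ; Bracket | 2.67 ; Gear | 3.33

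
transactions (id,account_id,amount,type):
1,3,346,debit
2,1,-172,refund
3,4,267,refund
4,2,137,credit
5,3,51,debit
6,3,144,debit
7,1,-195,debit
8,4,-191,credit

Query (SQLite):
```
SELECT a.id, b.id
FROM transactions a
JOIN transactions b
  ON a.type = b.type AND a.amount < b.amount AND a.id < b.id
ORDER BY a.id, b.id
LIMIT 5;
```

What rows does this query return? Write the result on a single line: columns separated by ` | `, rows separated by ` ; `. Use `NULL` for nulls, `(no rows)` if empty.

2 | 3 ; 5 | 6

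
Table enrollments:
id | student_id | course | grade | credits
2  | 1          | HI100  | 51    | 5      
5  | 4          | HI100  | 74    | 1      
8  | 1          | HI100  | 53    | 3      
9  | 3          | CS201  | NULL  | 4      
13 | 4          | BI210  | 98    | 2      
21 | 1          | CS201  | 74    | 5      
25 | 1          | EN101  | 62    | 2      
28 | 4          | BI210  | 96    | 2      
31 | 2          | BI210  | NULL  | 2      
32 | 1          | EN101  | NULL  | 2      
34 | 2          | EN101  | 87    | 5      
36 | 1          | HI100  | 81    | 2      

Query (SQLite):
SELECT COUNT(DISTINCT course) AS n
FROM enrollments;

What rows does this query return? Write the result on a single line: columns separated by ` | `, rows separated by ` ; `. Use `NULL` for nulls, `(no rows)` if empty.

Count distinct non-NULL course values.

4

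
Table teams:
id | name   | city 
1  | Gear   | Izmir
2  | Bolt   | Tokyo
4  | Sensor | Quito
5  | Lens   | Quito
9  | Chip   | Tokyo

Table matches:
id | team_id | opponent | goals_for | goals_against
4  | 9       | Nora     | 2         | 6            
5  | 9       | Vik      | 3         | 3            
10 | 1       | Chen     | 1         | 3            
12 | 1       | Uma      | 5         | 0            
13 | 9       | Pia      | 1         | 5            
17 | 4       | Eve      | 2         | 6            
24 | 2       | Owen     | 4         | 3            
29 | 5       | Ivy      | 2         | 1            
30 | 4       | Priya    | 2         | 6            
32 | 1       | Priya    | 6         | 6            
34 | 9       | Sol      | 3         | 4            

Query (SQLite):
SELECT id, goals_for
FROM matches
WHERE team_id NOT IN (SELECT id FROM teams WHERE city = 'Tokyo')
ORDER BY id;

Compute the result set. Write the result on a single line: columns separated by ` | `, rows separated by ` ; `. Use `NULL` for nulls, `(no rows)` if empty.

10 | 1 ; 12 | 5 ; 17 | 2 ; 29 | 2 ; 30 | 2 ; 32 | 6

Inner query: teams.id where city = 'Tokyo'.
Outer: keep matches rows whose team_id is not in that set.
Inner query → {2, 9}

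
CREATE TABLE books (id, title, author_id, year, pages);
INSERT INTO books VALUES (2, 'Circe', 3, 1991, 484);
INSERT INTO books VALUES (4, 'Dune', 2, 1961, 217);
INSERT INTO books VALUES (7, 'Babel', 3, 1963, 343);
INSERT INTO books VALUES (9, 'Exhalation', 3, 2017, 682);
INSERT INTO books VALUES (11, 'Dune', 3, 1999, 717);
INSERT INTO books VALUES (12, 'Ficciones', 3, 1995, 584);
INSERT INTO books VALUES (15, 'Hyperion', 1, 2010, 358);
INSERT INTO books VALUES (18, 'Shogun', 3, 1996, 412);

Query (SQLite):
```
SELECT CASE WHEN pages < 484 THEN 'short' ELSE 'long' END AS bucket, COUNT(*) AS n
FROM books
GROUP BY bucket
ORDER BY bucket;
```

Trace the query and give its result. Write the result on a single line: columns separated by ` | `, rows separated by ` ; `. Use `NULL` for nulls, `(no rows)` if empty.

long | 4 ; short | 4

Bucket rows by pages < 484 → 'short' else 'long'; count each bucket.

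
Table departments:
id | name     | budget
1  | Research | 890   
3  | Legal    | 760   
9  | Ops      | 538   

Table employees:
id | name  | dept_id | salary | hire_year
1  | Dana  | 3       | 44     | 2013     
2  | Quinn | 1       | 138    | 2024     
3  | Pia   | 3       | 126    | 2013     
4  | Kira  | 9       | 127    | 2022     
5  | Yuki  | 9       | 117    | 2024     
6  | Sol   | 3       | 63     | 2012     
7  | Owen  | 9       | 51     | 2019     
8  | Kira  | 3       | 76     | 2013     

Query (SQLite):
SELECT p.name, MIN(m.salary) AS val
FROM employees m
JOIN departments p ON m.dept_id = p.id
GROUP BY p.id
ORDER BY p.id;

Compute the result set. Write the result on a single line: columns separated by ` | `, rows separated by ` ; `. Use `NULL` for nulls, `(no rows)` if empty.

Research | 138 ; Legal | 44 ; Ops | 51

Join each employees row to its departments via dept_id.
Group joined rows by departments.id; compute MIN(m.salary) per group.
  1: ids {2} → MIN(m.salary)=138
  3: ids {1, 3, 6, 8} → MIN(m.salary)=44
  9: ids {4, 5, 7} → MIN(m.salary)=51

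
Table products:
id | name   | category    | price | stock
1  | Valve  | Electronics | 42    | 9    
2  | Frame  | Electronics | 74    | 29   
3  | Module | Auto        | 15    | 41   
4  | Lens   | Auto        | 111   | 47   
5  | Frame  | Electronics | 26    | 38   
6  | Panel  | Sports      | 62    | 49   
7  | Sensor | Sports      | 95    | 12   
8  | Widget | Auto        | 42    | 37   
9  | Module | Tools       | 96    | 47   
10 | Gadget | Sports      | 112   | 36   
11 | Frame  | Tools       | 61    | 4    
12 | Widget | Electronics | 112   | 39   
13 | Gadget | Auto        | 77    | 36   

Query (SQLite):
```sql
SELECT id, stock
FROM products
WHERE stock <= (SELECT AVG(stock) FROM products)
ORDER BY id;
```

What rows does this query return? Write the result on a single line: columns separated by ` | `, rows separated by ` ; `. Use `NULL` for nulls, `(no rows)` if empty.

Scalar subquery: AVG(stock) over all products rows = 32.615385 (≈; comparison uses full precision).
Keep rows where stock <= that value.

1 | 9 ; 2 | 29 ; 7 | 12 ; 11 | 4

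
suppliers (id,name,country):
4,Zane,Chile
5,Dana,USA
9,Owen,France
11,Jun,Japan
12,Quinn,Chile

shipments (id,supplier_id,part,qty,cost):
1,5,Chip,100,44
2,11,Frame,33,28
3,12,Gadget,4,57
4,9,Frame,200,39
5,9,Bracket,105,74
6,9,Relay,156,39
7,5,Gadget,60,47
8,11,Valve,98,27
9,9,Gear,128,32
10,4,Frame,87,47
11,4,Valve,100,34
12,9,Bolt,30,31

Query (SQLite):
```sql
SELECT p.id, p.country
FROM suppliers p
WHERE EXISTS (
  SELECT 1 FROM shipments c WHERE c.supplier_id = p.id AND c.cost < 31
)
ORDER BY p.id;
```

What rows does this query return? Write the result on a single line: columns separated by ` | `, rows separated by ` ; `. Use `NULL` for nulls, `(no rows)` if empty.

11 | Japan

For each suppliers row, check whether any shipments with matching supplier_id has cost < 31.
Keep rows where that is true.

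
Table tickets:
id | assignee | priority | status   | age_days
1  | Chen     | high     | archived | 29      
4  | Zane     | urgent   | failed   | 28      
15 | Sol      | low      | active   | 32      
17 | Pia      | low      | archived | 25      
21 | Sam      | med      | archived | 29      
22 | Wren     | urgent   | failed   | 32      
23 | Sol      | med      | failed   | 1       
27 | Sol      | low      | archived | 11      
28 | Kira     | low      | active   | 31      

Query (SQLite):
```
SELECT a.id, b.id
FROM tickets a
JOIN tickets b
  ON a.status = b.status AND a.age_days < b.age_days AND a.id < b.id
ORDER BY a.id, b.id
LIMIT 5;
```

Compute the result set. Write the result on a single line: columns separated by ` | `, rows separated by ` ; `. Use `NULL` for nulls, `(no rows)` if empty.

4 | 22 ; 17 | 21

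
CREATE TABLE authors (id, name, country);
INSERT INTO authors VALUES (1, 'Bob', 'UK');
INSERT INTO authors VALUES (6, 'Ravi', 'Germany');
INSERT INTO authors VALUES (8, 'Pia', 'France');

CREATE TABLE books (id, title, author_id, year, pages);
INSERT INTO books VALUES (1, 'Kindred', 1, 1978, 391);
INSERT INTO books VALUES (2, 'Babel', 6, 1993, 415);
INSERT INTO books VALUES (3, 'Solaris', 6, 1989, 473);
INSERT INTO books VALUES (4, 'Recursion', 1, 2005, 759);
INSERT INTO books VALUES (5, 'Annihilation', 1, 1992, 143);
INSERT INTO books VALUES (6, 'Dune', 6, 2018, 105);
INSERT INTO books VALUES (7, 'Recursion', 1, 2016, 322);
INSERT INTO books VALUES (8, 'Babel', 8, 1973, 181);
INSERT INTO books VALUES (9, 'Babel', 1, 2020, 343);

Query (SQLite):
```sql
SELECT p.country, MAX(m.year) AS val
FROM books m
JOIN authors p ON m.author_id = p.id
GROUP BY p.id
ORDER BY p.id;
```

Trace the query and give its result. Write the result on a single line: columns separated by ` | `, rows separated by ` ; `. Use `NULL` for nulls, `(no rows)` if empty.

Join each books row to its authors via author_id.
Group joined rows by authors.id; compute MAX(m.year) per group.
  1: ids {1, 4, 5, 7, 9} → MAX(m.year)=2020
  6: ids {2, 3, 6} → MAX(m.year)=2018
  8: ids {8} → MAX(m.year)=1973

UK | 2020 ; Germany | 2018 ; France | 1973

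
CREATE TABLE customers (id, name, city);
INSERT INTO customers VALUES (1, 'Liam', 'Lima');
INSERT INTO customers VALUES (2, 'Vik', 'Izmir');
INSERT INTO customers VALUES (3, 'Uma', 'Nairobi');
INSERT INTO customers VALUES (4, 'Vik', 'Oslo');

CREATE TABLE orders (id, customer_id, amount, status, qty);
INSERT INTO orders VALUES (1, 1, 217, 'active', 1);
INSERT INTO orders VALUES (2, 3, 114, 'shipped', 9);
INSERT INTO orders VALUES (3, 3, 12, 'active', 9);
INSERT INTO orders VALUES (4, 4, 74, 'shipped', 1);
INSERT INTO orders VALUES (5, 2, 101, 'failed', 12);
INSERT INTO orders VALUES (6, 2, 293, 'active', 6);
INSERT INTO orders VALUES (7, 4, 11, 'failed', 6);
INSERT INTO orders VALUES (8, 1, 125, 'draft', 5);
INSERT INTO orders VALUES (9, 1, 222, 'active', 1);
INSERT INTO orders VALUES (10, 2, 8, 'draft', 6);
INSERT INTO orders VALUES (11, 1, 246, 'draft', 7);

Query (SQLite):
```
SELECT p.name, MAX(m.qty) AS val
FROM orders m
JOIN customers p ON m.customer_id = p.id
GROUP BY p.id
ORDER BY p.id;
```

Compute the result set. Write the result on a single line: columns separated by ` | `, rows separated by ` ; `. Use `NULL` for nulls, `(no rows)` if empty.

Liam | 7 ; Vik | 12 ; Uma | 9 ; Vik | 6

Join each orders row to its customers via customer_id.
Group joined rows by customers.id; compute MAX(m.qty) per group.
  1: ids {1, 8, 9, 11} → MAX(m.qty)=7
  2: ids {5, 6, 10} → MAX(m.qty)=12
  3: ids {2, 3} → MAX(m.qty)=9
  4: ids {4, 7} → MAX(m.qty)=6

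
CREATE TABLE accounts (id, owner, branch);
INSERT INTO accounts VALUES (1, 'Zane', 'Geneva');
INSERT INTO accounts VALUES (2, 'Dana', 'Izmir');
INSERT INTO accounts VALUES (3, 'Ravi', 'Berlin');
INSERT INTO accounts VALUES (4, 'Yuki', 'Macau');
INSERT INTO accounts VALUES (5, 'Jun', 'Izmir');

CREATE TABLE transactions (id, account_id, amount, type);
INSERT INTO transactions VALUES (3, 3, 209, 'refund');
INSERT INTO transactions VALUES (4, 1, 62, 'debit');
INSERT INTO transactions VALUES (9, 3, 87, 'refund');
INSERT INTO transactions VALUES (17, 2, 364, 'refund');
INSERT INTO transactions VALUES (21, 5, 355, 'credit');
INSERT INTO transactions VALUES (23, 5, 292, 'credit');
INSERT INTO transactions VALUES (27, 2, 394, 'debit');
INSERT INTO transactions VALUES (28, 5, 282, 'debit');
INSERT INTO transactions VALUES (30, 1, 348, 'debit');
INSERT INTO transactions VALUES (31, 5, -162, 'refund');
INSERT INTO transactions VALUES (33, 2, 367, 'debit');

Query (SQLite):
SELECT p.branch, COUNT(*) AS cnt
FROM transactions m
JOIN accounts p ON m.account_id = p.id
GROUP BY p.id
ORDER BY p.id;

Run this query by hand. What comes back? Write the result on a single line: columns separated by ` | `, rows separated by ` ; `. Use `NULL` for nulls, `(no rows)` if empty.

Join each transactions row to its accounts via account_id.
Group joined rows by accounts.id; compute COUNT(*) per group.
  1: ids {4, 30} → COUNT(*)=2
  2: ids {17, 27, 33} → COUNT(*)=3
  3: ids {3, 9} → COUNT(*)=2
  5: ids {21, 23, 28, 31} → COUNT(*)=4

Geneva | 2 ; Izmir | 3 ; Berlin | 2 ; Izmir | 4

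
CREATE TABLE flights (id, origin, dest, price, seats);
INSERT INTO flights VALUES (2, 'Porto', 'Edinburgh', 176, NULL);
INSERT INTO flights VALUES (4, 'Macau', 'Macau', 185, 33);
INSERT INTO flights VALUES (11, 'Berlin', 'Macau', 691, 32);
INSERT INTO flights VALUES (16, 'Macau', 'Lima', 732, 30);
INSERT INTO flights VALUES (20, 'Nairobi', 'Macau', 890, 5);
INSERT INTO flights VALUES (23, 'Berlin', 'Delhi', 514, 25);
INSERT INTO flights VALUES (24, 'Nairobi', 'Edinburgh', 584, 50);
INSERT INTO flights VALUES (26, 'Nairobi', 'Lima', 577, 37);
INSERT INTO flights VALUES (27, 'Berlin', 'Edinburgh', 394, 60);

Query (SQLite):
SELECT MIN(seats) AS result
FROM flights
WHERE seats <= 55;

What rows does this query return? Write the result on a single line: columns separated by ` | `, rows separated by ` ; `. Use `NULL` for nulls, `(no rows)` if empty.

5

Rows where seats <= 55 → seats values: [33, 32, 30, 5, 25, 50, 37].
MIN of non-NULL values = 5.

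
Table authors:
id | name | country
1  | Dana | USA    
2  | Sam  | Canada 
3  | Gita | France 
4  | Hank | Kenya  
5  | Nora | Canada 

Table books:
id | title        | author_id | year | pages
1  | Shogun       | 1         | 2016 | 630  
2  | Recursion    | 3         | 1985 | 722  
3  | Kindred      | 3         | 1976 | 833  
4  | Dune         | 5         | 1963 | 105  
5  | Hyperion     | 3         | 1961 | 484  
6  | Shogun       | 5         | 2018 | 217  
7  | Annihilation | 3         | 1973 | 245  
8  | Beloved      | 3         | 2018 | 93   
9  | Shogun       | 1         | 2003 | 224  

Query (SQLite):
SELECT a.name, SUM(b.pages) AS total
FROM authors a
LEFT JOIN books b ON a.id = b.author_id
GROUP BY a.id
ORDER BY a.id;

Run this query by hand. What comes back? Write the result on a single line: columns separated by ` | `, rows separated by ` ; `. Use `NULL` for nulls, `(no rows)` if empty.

Dana | 854 ; Sam | NULL ; Gita | 2377 ; Hank | NULL ; Nora | 322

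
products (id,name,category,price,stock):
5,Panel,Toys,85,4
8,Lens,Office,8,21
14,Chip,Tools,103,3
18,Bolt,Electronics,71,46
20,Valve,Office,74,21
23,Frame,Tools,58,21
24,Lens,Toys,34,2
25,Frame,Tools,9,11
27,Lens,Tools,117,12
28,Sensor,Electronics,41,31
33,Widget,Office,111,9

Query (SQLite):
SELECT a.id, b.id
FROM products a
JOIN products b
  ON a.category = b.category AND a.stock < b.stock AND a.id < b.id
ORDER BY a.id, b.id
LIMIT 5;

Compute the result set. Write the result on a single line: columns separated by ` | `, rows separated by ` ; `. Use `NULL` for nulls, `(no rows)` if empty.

14 | 23 ; 14 | 25 ; 14 | 27 ; 25 | 27

Pairs (a,b) with same category, a.stock < b.stock, a.id < b.id.
category groups: Electronics:{18,28} Office:{8,20,33} Tools:{14,23,25,27} Toys:{5,24}
Ordered by (a.id, b.id); first 5.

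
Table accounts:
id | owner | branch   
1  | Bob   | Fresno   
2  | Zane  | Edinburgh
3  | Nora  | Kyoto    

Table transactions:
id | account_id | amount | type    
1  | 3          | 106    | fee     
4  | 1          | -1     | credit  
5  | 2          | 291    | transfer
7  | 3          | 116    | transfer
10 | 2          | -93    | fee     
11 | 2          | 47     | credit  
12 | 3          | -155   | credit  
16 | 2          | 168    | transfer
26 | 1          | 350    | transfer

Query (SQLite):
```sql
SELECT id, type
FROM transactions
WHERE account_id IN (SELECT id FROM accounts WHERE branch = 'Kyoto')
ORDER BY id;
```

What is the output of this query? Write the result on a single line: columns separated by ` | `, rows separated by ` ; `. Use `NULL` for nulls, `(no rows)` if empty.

Inner query: accounts.id where branch = 'Kyoto'.
Outer: keep transactions rows whose account_id is in that set.
Inner query → {3}

1 | fee ; 7 | transfer ; 12 | credit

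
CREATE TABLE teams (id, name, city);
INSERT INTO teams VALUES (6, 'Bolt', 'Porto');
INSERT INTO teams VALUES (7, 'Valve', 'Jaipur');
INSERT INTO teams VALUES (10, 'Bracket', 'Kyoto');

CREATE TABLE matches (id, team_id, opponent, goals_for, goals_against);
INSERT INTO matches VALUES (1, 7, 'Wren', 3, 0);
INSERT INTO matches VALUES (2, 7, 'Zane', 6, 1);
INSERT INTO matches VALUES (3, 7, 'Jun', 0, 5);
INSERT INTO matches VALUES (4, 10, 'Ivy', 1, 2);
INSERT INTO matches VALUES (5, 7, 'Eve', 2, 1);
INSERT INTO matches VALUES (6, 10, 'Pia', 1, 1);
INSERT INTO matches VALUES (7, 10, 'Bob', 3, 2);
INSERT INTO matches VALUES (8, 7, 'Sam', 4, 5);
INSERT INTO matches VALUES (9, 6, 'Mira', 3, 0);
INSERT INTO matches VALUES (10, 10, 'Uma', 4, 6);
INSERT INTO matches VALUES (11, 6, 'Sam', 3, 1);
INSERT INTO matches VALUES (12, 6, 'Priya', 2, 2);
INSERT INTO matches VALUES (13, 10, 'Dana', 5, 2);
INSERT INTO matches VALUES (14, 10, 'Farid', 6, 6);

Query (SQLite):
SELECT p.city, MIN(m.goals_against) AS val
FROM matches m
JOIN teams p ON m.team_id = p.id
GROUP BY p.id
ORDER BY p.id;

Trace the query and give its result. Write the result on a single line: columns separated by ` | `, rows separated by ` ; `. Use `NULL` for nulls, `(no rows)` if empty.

Join each matches row to its teams via team_id.
Group joined rows by teams.id; compute MIN(m.goals_against) per group.
  6: ids {9, 11, 12} → MIN(m.goals_against)=0
  7: ids {1, 2, 3, 5, 8} → MIN(m.goals_against)=0
  10: ids {4, 6, 7, 10, 13, 14} → MIN(m.goals_against)=1

Porto | 0 ; Jaipur | 0 ; Kyoto | 1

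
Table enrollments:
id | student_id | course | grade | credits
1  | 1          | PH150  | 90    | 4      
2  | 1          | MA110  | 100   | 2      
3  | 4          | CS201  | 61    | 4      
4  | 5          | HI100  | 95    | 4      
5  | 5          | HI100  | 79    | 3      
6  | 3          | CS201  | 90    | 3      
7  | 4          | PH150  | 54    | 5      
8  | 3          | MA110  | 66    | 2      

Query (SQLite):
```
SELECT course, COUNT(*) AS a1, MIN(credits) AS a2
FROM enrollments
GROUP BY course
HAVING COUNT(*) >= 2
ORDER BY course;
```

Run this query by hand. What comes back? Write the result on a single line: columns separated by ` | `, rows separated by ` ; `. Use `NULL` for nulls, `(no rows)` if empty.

CS201 | 2 | 3 ; HI100 | 2 | 3 ; MA110 | 2 | 2 ; PH150 | 2 | 4

Group enrollments by course.
Per group compute: COUNT(*), MIN(credits).
HAVING: drop groups with fewer than 2 rows.
  CS201: ids {3, 6} → COUNT(*)=2, MIN(credits)=3
  HI100: ids {4, 5} → COUNT(*)=2, MIN(credits)=3
  MA110: ids {2, 8} → COUNT(*)=2, MIN(credits)=2
  PH150: ids {1, 7} → COUNT(*)=2, MIN(credits)=4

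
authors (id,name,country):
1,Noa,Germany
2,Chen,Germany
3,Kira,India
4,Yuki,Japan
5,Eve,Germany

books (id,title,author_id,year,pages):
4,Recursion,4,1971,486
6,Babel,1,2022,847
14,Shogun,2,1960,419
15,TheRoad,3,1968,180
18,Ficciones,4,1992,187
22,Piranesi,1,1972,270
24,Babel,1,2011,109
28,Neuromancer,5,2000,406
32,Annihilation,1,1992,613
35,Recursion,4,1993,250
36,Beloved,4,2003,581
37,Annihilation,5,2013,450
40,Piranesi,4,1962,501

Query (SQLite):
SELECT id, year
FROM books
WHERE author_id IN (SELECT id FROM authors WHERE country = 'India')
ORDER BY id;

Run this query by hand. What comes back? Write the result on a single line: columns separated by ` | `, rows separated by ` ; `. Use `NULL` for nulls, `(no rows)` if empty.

15 | 1968

Inner query: authors.id where country = 'India'.
Outer: keep books rows whose author_id is in that set.
Inner query → {3}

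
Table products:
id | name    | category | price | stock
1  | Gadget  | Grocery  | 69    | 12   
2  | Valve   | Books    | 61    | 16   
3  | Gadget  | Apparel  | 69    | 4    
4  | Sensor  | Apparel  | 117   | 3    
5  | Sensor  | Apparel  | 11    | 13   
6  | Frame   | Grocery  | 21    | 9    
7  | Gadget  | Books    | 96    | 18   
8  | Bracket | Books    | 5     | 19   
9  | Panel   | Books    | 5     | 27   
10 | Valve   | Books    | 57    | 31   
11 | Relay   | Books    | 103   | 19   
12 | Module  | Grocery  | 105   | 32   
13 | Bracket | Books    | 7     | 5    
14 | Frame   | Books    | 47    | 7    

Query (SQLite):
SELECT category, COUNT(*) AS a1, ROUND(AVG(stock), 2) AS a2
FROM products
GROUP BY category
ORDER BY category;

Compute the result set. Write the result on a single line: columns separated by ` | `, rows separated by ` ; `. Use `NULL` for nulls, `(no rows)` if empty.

Group products by category.
Per group compute: COUNT(*), ROUND(AVG(stock), 2).
  Apparel: ids {3, 4, 5} → COUNT(*)=3, ROUND(AVG(stock), 2)=6.67
  Books: ids {2, 7, 8, 9, 10, 11, 13, 14} → COUNT(*)=8, ROUND(AVG(stock), 2)=17.75
  Grocery: ids {1, 6, 12} → COUNT(*)=3, ROUND(AVG(stock), 2)=17.67

Apparel | 3 | 6.67 ; Books | 8 | 17.75 ; Grocery | 3 | 17.67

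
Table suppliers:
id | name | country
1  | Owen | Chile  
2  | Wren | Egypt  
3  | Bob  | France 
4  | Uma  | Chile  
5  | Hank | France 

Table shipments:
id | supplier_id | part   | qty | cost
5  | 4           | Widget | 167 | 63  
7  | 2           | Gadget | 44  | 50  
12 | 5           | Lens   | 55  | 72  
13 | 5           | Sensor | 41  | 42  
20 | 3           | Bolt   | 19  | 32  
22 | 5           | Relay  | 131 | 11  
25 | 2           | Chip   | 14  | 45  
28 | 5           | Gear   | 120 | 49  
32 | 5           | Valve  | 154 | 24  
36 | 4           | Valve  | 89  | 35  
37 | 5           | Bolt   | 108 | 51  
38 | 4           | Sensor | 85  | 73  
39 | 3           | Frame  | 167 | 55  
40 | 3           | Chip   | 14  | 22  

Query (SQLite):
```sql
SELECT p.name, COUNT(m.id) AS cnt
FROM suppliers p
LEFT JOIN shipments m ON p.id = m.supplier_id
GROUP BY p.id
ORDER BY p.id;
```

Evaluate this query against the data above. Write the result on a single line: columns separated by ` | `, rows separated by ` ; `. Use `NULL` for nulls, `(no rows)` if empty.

LEFT JOIN keeps every suppliers row; unmatched ones get NULL for shipments columns.
Group by suppliers.id and compute COUNT(m.id). COUNT(col) of an all-NULL group is 0.
  1: ids {—} → COUNT(m.id)=0
  2: ids {7, 25} → COUNT(m.id)=2
  3: ids {20, 39, 40} → COUNT(m.id)=3
  4: ids {5, 36, 38} → COUNT(m.id)=3
  5: ids {12, 13, 22, 28, 32, 37} → COUNT(m.id)=6

Owen | 0 ; Wren | 2 ; Bob | 3 ; Uma | 3 ; Hank | 6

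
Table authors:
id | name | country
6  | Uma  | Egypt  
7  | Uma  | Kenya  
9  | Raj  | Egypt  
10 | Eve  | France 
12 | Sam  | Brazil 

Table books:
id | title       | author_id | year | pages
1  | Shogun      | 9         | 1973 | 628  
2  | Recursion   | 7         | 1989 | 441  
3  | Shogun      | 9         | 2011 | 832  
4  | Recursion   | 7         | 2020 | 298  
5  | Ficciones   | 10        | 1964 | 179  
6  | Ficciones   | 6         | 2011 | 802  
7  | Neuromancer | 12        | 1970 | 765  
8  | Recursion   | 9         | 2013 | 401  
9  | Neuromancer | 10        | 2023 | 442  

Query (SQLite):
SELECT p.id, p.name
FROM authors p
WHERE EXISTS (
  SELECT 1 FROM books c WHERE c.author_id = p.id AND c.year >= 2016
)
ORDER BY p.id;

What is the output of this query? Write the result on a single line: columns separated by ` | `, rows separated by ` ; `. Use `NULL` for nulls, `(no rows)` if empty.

7 | Uma ; 10 | Eve

For each authors row, check whether any books with matching author_id has year >= 2016.
Keep rows where that is true.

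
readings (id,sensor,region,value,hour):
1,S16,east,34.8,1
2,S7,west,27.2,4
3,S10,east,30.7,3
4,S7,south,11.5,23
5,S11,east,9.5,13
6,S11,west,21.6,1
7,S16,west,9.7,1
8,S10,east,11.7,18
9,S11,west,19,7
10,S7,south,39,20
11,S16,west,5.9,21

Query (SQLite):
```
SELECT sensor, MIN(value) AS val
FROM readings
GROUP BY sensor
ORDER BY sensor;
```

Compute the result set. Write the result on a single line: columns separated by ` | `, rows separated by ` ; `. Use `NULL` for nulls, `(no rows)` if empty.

S10 | 11.7 ; S11 | 9.5 ; S16 | 5.9 ; S7 | 11.5

Partition readings by sensor; compute MIN(value) within each group.
  S10: ids {3, 8} → MIN(value)=11.7
  S11: ids {5, 6, 9} → MIN(value)=9.5
  S16: ids {1, 7, 11} → MIN(value)=5.9
  S7: ids {2, 4, 10} → MIN(value)=11.5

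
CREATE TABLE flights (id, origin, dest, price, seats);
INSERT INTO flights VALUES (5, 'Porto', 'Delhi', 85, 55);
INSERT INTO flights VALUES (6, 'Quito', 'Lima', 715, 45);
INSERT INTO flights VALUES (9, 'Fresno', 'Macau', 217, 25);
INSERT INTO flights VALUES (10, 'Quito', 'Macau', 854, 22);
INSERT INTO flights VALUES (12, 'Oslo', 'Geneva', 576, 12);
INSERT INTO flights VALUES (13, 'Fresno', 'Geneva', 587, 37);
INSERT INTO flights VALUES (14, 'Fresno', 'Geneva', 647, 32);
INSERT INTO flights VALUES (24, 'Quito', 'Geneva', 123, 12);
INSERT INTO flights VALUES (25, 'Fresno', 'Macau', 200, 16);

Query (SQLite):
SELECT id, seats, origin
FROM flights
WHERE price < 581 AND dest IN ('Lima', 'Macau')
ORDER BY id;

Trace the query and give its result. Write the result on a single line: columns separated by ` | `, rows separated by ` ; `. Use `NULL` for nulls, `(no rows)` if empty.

price < 581: ids {5, 9, 12, 24, 25}
dest IN ('Lima', 'Macau'): ids {6, 9, 10, 25}
Combine with AND.

9 | 25 | Fresno ; 25 | 16 | Fresno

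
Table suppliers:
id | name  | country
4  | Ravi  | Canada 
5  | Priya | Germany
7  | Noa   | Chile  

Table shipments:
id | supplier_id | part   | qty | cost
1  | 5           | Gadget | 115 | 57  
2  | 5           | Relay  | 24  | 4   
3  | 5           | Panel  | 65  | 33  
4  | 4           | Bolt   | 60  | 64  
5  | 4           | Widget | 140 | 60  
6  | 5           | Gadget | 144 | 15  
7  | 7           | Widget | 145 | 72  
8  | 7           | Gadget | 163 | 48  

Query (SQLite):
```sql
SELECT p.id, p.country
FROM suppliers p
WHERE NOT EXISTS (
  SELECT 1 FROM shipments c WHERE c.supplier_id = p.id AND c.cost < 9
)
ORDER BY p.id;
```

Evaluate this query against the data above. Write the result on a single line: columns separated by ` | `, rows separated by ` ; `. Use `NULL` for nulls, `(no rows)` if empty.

For each suppliers row, check whether any shipments with matching supplier_id has cost < 9.
Keep rows where that is false.

4 | Canada ; 7 | Chile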